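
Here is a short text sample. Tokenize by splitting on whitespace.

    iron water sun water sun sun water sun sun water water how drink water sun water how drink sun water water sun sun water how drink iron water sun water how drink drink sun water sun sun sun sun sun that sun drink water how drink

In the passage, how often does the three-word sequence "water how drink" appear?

Scanning the 44 overlapping trigram windows for "water how drink":
  position 11–13: water how drink
  position 16–18: water how drink
  position 24–26: water how drink
  position 30–32: water how drink
  position 44–46: water how drink

5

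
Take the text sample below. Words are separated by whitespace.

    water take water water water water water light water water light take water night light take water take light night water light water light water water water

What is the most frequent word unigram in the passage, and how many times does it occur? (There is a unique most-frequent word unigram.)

Unigram frequencies (highest first):
  water: 15
  light: 6
  take: 4
  night: 2

"water", 15 times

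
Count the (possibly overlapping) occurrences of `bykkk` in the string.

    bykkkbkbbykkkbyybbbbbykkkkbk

3

Sliding a length-5 window over the 28 characters (24 positions):
  position 1–5: bykkk
  position 9–13: bykkk
  position 21–25: bykkk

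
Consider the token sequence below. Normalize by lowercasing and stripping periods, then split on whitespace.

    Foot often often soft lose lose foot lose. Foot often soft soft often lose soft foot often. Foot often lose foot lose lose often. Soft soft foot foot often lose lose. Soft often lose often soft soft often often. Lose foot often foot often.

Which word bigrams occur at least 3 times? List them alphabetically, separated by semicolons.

foot often; lose foot; lose lose; often lose; often soft; soft often; soft soft

Bigram counts meeting the condition (at least 3 times):
  foot often: 7
  lose foot: 4
  lose lose: 3
  often lose: 5
  often soft: 4
  soft often: 3
  soft soft: 3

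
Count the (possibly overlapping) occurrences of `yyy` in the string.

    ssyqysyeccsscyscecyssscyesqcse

0

Sliding a length-3 window over the 30 characters (28 positions):
  (no match at any position)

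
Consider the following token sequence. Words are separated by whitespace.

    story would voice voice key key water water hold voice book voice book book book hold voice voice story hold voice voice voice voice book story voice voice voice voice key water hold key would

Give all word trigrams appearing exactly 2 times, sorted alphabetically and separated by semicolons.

hold voice voice; voice voice key

Trigram counts meeting the condition (exactly 2 times):
  hold voice voice: 2
  voice voice key: 2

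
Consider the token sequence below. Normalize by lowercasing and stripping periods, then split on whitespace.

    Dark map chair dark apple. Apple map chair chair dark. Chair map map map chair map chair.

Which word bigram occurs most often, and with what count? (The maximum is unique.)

"map chair", 4 times

Bigram frequencies (highest first):
  map chair: 4
  chair dark: 2
  chair map: 2
  map map: 2
  dark map: 1
  dark apple: 1
  … (4 more, each ≤ 1)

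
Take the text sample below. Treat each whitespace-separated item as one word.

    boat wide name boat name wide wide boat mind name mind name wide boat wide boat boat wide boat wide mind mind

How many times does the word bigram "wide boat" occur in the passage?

4

Scanning the 21 overlapping bigram windows for "wide boat":
  position 7–8: wide boat
  position 13–14: wide boat
  position 15–16: wide boat
  position 18–19: wide boat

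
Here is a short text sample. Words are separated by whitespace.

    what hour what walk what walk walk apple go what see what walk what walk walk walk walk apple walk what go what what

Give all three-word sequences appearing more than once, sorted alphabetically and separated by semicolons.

Trigram counts meeting the condition (more than once):
  walk walk apple: 2
  walk walk walk: 2
  walk what walk: 2
  what walk walk: 2
  what walk what: 2

walk walk apple; walk walk walk; walk what walk; what walk walk; what walk what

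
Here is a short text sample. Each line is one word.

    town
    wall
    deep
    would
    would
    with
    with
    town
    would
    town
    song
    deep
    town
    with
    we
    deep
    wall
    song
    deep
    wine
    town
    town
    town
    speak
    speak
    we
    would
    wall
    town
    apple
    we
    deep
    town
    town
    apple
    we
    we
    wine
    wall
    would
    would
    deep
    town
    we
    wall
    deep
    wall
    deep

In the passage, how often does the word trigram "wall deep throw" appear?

0

Scanning the 46 overlapping trigram windows for "wall deep throw":
  (none found)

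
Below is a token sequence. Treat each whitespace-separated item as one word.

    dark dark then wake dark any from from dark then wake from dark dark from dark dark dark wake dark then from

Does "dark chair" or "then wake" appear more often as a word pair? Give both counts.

"dark chair": 0 occurrences
"then wake": 2 occurrences

"then wake" (2 vs 0)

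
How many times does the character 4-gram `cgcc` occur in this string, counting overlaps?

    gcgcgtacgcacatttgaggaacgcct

Sliding a length-4 window over the 27 characters (24 positions):
  position 23–26: cgcc

1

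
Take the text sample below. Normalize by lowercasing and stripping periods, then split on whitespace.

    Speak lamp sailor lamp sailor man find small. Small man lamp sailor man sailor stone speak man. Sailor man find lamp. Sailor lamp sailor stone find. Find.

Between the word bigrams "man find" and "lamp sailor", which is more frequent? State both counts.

"man find": 2 occurrences
"lamp sailor": 5 occurrences

"lamp sailor" (5 vs 2)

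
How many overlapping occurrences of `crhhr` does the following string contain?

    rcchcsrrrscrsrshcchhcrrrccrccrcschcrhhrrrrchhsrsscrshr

Sliding a length-5 window over the 54 characters (50 positions):
  position 35–39: crhhr

1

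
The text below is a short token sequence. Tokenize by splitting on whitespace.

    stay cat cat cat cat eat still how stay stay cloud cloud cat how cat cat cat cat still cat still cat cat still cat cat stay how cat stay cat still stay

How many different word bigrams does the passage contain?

33 tokens → 32 bigram windows in total.
Repeated bigrams (each contributes count−1 duplicates):
  cat cat: 8
  cat still: 4
  still cat: 3
  cat stay: 2
  how cat: 2
  stay cat: 2
15 duplicate windows → 32 − 15 = 17 distinct.

17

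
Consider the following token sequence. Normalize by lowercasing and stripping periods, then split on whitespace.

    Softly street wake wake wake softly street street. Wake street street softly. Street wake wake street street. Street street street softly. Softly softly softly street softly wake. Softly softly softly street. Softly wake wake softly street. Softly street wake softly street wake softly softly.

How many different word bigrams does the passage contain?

9

44 tokens → 43 bigram windows in total.
Repeated bigrams (each contributes count−1 duplicates):
  softly street: 8
  softly softly: 6
  street street: 6
  street softly: 5
  street wake: 5
  wake softly: 5
  wake wake: 4
  softly wake: 2
  … (1 more repeated)
34 duplicate windows → 43 − 34 = 9 distinct.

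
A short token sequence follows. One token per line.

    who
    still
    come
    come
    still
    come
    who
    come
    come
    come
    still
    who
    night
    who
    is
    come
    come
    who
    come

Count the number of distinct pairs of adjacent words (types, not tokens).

19 tokens → 18 bigram windows in total.
Repeated bigrams (each contributes count−1 duplicates):
  come come: 4
  come still: 2
  come who: 2
  still come: 2
  who come: 2
7 duplicate windows → 18 − 7 = 11 distinct.

11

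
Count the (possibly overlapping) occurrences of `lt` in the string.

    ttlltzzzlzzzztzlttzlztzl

2

Sliding a length-2 window over the 24 characters (23 positions):
  position 4–5: lt
  position 16–17: lt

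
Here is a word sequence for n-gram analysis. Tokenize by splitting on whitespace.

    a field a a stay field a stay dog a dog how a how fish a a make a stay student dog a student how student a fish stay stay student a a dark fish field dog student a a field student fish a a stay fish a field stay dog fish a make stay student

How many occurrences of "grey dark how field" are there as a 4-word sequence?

0

Scanning the 53 overlapping 4-gram windows for "grey dark how field":
  (none found)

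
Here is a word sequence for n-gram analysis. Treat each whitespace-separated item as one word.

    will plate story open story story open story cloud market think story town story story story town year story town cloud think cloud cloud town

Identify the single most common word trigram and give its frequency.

Trigram frequencies (highest first):
  story open story: 2
  will plate story: 1
  plate story open: 1
  open story story: 1
  story story open: 1
  open story cloud: 1
  … (16 more, each ≤ 1)

"story open story", 2 times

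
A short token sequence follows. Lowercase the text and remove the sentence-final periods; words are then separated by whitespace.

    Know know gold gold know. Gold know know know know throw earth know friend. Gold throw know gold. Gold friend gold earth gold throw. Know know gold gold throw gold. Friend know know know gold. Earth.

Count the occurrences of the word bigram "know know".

7

Scanning the 35 overlapping bigram windows for "know know":
  position 1–2: know know
  position 7–8: know know
  position 8–9: know know
  position 9–10: know know
  position 25–26: know know
  position 32–33: know know
  position 33–34: know know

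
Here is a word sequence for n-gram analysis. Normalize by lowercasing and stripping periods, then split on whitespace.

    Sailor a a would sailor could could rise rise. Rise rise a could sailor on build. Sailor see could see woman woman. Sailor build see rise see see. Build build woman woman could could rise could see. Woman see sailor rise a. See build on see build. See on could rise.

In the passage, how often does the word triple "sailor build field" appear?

0

Scanning the 49 overlapping trigram windows for "sailor build field":
  (none found)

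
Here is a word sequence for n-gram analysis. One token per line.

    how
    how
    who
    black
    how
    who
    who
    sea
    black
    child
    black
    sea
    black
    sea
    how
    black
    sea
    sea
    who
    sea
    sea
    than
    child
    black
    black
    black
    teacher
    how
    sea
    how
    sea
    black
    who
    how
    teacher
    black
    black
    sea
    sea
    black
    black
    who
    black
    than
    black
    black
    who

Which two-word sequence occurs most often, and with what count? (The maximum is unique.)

"black black", 5 times

Bigram frequencies (highest first):
  black black: 5
  sea black: 4
  black sea: 4
  sea sea: 3
  black who: 3
  how who: 2
  … (20 more, each ≤ 2)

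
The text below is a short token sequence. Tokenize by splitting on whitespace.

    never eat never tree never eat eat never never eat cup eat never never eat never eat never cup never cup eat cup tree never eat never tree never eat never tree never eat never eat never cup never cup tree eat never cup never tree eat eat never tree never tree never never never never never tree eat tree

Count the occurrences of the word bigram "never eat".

Scanning the 59 overlapping bigram windows for "never eat":
  position 1–2: never eat
  position 5–6: never eat
  position 9–10: never eat
  position 14–15: never eat
  position 16–17: never eat
  position 25–26: never eat
  position 29–30: never eat
  position 33–34: never eat
  position 35–36: never eat

9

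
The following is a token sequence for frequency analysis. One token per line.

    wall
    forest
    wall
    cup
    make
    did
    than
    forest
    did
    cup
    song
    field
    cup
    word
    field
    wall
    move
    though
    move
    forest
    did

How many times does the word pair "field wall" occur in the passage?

1

Scanning the 20 overlapping bigram windows for "field wall":
  position 15–16: field wall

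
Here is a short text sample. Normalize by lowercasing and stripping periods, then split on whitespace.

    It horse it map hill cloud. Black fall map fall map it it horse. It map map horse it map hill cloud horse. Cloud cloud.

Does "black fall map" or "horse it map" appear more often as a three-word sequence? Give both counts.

"black fall map": 1 occurrence
"horse it map": 3 occurrences

"horse it map" (3 vs 1)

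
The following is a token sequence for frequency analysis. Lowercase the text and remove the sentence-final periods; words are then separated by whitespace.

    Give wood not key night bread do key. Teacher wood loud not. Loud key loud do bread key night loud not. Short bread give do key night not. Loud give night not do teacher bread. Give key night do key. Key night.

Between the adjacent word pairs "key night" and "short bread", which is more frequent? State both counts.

"key night": 5 occurrences
"short bread": 1 occurrence

"key night" (5 vs 1)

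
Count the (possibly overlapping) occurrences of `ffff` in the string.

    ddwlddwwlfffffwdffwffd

2

Sliding a length-4 window over the 22 characters (19 positions):
  position 10–13: ffff
  position 11–14: ffff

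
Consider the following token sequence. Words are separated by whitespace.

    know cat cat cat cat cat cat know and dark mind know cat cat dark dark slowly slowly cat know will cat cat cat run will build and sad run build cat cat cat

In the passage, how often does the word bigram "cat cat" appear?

Scanning the 33 overlapping bigram windows for "cat cat":
  position 2–3: cat cat
  position 3–4: cat cat
  position 4–5: cat cat
  position 5–6: cat cat
  position 6–7: cat cat
  position 13–14: cat cat
  position 22–23: cat cat
  position 23–24: cat cat
  position 32–33: cat cat
  position 33–34: cat cat

10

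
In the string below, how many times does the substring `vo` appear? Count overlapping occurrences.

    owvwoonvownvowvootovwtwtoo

Sliding a length-2 window over the 26 characters (25 positions):
  position 8–9: vo
  position 12–13: vo
  position 15–16: vo

3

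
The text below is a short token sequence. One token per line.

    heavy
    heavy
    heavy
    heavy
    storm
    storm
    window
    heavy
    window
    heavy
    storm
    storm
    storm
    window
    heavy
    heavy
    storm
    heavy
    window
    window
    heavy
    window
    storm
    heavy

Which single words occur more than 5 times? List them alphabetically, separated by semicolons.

heavy; storm; window

Unigram counts meeting the condition (more than 5 times):
  heavy: 11
  storm: 7
  window: 6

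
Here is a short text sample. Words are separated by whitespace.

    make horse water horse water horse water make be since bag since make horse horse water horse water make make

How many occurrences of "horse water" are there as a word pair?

5

Scanning the 19 overlapping bigram windows for "horse water":
  position 2–3: horse water
  position 4–5: horse water
  position 6–7: horse water
  position 15–16: horse water
  position 17–18: horse water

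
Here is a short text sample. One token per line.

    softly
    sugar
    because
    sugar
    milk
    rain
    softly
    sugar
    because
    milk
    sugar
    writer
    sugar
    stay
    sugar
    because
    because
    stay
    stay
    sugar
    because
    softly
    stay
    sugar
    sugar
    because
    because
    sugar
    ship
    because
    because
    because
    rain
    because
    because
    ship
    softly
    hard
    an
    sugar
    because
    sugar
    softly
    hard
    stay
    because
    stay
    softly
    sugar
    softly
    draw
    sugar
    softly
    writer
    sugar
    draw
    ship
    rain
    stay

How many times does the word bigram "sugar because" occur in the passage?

Scanning the 58 overlapping bigram windows for "sugar because":
  position 2–3: sugar because
  position 8–9: sugar because
  position 15–16: sugar because
  position 20–21: sugar because
  position 25–26: sugar because
  position 40–41: sugar because

6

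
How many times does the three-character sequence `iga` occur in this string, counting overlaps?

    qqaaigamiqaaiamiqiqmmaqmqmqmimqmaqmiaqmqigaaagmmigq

Sliding a length-3 window over the 51 characters (49 positions):
  position 5–7: iga
  position 41–43: iga

2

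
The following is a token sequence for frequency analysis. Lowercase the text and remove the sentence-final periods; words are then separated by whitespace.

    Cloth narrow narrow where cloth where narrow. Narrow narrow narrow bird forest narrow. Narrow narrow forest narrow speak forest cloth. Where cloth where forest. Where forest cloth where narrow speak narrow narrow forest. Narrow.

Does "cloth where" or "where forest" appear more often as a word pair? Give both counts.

"cloth where": 4 occurrences
"where forest": 2 occurrences

"cloth where" (4 vs 2)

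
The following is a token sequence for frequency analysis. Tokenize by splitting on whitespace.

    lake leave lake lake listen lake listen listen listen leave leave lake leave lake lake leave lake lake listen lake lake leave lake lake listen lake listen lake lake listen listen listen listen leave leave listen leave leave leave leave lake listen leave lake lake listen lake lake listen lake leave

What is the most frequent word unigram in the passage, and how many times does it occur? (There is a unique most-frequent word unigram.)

Unigram frequencies (highest first):
  lake: 22
  listen: 15
  leave: 14

"lake", 22 times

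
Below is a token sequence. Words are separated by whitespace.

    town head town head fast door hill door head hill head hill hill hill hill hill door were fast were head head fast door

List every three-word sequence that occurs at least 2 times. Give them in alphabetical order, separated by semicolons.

Trigram counts meeting the condition (at least 2 times):
  head fast door: 2
  hill hill hill: 3

head fast door; hill hill hill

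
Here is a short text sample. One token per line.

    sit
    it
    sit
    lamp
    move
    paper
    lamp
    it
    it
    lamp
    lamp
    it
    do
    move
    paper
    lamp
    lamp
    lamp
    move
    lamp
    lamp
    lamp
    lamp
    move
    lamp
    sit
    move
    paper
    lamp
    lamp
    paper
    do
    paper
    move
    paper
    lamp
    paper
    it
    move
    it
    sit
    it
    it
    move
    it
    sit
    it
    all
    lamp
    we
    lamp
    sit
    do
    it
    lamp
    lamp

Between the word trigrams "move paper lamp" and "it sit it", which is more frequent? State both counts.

"move paper lamp": 4 occurrences
"it sit it": 2 occurrences

"move paper lamp" (4 vs 2)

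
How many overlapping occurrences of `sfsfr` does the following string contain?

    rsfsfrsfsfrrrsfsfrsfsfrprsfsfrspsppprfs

5

Sliding a length-5 window over the 39 characters (35 positions):
  position 2–6: sfsfr
  position 7–11: sfsfr
  position 14–18: sfsfr
  position 19–23: sfsfr
  position 26–30: sfsfr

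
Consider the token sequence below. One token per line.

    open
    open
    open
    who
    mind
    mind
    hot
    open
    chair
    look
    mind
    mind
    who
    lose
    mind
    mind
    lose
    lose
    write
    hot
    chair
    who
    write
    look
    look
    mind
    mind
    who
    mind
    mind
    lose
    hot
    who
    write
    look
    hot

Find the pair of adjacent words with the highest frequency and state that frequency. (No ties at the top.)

Bigram frequencies (highest first):
  mind mind: 5
  open open: 2
  who mind: 2
  look mind: 2
  mind who: 2
  mind lose: 2
  … (18 more, each ≤ 2)

"mind mind", 5 times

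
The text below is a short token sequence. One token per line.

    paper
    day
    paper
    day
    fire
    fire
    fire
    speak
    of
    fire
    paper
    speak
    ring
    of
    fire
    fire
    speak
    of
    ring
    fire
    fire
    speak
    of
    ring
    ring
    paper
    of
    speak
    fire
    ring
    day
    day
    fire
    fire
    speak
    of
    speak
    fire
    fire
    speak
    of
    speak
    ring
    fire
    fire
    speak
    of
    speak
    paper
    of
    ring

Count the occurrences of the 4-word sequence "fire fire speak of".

6

Scanning the 48 overlapping 4-gram windows for "fire fire speak of":
  position 6–9: fire fire speak of
  position 15–18: fire fire speak of
  position 20–23: fire fire speak of
  position 33–36: fire fire speak of
  position 38–41: fire fire speak of
  position 44–47: fire fire speak of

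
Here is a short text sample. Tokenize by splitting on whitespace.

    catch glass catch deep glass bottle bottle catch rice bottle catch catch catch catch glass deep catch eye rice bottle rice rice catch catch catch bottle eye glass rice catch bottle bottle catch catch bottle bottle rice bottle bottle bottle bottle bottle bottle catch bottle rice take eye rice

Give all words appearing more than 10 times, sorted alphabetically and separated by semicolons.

bottle; catch

Unigram counts meeting the condition (more than 10 times):
  bottle: 16
  catch: 15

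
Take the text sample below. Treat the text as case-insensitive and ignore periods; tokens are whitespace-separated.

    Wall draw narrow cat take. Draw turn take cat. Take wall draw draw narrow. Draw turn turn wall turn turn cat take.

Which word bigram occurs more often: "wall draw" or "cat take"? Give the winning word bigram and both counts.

"wall draw": 2 occurrences
"cat take": 3 occurrences

"cat take" (3 vs 2)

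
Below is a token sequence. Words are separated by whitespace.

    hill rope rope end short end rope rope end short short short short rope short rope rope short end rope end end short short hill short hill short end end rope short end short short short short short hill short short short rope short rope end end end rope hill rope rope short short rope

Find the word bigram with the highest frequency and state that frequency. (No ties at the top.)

"short short", 11 times

Bigram frequencies (highest first):
  short short: 11
  short rope: 5
  rope short: 5
  rope rope: 4
  rope end: 4
  end short: 4
  … (7 more, each ≤ 4)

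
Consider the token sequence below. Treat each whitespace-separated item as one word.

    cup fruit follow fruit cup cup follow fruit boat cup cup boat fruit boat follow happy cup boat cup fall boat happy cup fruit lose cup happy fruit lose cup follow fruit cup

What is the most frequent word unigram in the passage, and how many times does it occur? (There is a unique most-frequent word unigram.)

Unigram frequencies (highest first):
  cup: 11
  fruit: 7
  boat: 5
  follow: 4
  happy: 3
  lose: 2
  … (1 more, each ≤ 1)

"cup", 11 times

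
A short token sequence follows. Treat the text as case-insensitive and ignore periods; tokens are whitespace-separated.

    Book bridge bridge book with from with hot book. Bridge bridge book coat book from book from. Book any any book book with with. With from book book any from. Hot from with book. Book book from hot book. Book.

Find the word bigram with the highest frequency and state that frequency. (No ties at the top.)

"book book", 5 times

Bigram frequencies (highest first):
  book book: 5
  book from: 3
  from book: 3
  book bridge: 2
  bridge bridge: 2
  bridge book: 2
  … (15 more, each ≤ 2)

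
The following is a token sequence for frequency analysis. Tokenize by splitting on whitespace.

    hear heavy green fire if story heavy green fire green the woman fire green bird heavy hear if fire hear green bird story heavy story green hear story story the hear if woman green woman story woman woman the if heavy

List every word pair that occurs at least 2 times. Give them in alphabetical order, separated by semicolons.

fire green; green bird; green fire; hear if; heavy green; story heavy

Bigram counts meeting the condition (at least 2 times):
  fire green: 2
  green bird: 2
  green fire: 2
  hear if: 2
  heavy green: 2
  story heavy: 2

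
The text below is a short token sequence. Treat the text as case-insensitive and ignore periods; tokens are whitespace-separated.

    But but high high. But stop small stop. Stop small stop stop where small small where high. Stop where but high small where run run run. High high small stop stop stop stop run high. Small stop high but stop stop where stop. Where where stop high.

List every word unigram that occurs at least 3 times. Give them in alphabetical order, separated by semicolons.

but; high; run; small; stop; where

Unigram counts meeting the condition (at least 3 times):
  but: 5
  high: 9
  run: 4
  small: 7
  stop: 15
  where: 7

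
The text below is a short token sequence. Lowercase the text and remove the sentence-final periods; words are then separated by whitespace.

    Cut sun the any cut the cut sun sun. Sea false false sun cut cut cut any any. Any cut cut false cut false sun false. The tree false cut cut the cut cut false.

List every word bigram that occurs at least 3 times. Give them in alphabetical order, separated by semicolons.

Bigram counts meeting the condition (at least 3 times):
  cut cut: 5
  cut false: 3

cut cut; cut false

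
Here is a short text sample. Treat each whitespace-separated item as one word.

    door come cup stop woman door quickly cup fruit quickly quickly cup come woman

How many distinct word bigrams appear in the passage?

12

14 tokens → 13 bigram windows in total.
Repeated bigrams (each contributes count−1 duplicates):
  quickly cup: 2
1 duplicate windows → 13 − 1 = 12 distinct.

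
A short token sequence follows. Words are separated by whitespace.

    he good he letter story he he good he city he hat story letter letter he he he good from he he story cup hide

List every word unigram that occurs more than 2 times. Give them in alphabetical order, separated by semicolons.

good; he; letter; story

Unigram counts meeting the condition (more than 2 times):
  good: 3
  he: 11
  letter: 3
  story: 3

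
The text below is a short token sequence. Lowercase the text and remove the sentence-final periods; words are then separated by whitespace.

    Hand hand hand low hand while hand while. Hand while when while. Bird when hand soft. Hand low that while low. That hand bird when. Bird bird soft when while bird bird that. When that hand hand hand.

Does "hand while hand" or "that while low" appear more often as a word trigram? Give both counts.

"hand while hand" (2 vs 1)

"hand while hand": 2 occurrences
"that while low": 1 occurrence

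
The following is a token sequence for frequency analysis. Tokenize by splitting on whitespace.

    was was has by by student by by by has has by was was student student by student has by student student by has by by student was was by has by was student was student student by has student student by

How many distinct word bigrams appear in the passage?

42 tokens → 41 bigram windows in total.
Repeated bigrams (each contributes count−1 duplicates):
  has by: 5
  student by: 5
  by by: 4
  by has: 4
  by student: 4
  student student: 4
  was student: 3
  was was: 3
  … (2 more repeated)
26 duplicate windows → 41 − 26 = 15 distinct.

15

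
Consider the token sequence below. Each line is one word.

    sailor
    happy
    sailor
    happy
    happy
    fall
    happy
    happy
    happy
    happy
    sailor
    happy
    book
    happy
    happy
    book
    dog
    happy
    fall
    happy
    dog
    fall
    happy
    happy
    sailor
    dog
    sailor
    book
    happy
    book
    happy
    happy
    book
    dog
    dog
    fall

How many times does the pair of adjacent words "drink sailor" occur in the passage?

Scanning the 35 overlapping bigram windows for "drink sailor":
  (none found)

0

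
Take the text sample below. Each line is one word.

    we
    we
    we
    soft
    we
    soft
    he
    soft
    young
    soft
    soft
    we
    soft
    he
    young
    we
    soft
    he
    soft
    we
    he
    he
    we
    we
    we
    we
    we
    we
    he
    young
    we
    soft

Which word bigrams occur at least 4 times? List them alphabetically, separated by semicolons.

Bigram counts meeting the condition (at least 4 times):
  we soft: 5
  we we: 7

we soft; we we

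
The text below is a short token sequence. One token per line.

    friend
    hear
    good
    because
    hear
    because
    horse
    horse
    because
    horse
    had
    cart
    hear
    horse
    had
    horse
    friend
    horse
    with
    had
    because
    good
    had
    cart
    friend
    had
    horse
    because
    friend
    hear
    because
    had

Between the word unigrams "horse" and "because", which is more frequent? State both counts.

"horse": 7 occurrences
"because": 6 occurrences

"horse" (7 vs 6)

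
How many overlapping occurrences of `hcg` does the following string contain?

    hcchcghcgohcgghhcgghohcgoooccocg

5

Sliding a length-3 window over the 32 characters (30 positions):
  position 4–6: hcg
  position 7–9: hcg
  position 11–13: hcg
  position 16–18: hcg
  position 22–24: hcg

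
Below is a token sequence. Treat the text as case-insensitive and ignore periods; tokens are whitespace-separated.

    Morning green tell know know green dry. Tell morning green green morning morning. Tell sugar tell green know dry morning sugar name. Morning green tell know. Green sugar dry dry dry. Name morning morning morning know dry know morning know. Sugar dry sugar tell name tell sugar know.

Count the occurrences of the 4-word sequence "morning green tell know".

2

Scanning the 45 overlapping 4-gram windows for "morning green tell know":
  position 1–4: morning green tell know
  position 23–26: morning green tell know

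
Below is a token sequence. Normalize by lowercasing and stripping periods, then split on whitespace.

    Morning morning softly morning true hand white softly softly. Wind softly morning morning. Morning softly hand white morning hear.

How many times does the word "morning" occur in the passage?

Scanning the 19 tokens for "morning":
  position 1: morning
  position 2: morning
  position 4: morning
  position 12: morning
  position 13: morning
  position 14: morning
  position 18: morning

7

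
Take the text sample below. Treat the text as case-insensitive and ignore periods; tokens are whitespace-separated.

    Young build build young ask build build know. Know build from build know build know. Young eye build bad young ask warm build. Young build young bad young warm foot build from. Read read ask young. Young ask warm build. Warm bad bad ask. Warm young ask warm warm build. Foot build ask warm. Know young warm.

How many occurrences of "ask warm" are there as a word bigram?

5

Scanning the 56 overlapping bigram windows for "ask warm":
  position 21–22: ask warm
  position 38–39: ask warm
  position 44–45: ask warm
  position 47–48: ask warm
  position 53–54: ask warm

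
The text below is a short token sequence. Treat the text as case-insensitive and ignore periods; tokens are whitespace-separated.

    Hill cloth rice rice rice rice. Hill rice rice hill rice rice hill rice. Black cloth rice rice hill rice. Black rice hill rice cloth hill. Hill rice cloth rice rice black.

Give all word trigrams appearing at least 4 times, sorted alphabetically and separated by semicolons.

rice hill rice; rice rice hill

Trigram counts meeting the condition (at least 4 times):
  rice hill rice: 5
  rice rice hill: 4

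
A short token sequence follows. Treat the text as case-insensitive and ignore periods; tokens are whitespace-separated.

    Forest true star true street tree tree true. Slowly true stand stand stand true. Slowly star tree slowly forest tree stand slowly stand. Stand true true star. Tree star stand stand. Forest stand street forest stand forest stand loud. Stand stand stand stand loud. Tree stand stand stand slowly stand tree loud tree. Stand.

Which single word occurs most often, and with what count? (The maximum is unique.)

"stand", 20 times

Unigram frequencies (highest first):
  stand: 20
  tree: 8
  true: 7
  forest: 5
  slowly: 5
  star: 4
  … (2 more, each ≤ 3)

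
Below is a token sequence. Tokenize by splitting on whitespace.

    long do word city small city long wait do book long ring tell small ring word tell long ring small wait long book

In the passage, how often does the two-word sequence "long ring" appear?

Scanning the 22 overlapping bigram windows for "long ring":
  position 11–12: long ring
  position 18–19: long ring

2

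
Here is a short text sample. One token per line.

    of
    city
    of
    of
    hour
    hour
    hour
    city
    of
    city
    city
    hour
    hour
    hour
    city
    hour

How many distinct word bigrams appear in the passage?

8

16 tokens → 15 bigram windows in total.
Repeated bigrams (each contributes count−1 duplicates):
  hour hour: 4
  city hour: 2
  city of: 2
  hour city: 2
  of city: 2
7 duplicate windows → 15 − 7 = 8 distinct.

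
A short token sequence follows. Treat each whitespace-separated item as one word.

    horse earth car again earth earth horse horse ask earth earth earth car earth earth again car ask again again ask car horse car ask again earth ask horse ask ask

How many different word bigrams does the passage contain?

22

31 tokens → 30 bigram windows in total.
Repeated bigrams (each contributes count−1 duplicates):
  earth earth: 4
  again earth: 2
  ask again: 2
  car ask: 2
  earth car: 2
  horse ask: 2
8 duplicate windows → 30 − 8 = 22 distinct.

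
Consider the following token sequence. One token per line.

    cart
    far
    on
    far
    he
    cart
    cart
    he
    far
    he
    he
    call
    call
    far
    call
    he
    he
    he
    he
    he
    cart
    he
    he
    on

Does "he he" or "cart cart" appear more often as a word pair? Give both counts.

"he he": 6 occurrences
"cart cart": 1 occurrence

"he he" (6 vs 1)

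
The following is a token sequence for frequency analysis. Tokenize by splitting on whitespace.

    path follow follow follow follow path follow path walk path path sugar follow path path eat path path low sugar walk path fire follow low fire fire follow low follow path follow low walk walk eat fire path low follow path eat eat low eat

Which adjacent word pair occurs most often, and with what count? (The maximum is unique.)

Bigram frequencies (highest first):
  follow path: 5
  path follow: 3
  follow follow: 3
  path path: 3
  follow low: 3
  walk path: 2
  … (21 more, each ≤ 2)

"follow path", 5 times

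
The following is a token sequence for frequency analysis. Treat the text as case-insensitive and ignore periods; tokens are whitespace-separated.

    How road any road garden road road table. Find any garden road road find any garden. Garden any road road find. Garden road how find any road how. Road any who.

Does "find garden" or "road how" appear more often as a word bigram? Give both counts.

"find garden": 1 occurrence
"road how": 2 occurrences

"road how" (2 vs 1)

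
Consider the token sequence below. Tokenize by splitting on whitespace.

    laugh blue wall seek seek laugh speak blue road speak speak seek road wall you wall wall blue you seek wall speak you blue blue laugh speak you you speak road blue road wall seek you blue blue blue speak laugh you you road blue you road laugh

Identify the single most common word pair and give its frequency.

Bigram frequencies (highest first):
  blue blue: 3
  wall seek: 2
  laugh speak: 2
  blue road: 2
  road wall: 2
  blue you: 2
  … (29 more, each ≤ 2)

"blue blue", 3 times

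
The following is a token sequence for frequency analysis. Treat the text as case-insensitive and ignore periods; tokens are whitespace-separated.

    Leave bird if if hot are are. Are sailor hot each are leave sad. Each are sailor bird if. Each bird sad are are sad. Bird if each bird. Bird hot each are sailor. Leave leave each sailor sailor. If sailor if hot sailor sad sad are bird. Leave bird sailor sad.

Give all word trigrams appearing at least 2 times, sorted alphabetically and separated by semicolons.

bird if each; each are sailor; hot each are; if each bird

Trigram counts meeting the condition (at least 2 times):
  bird if each: 2
  each are sailor: 2
  hot each are: 2
  if each bird: 2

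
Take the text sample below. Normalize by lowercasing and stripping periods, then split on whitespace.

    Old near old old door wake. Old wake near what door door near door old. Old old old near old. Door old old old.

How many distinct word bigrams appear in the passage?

24 tokens → 23 bigram windows in total.
Repeated bigrams (each contributes count−1 duplicates):
  old old: 6
  door old: 2
  near old: 2
  old door: 2
  old near: 2
9 duplicate windows → 23 − 9 = 14 distinct.

14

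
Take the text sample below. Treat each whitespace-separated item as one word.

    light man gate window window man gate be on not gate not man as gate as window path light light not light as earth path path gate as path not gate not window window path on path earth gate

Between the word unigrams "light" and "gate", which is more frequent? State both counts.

"light": 4 occurrences
"gate": 7 occurrences

"gate" (7 vs 4)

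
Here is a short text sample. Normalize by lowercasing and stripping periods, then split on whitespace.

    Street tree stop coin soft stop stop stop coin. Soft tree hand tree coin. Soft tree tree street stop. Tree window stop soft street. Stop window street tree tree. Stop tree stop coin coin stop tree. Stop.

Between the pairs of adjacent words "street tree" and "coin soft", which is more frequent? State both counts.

"coin soft" (3 vs 2)

"street tree": 2 occurrences
"coin soft": 3 occurrences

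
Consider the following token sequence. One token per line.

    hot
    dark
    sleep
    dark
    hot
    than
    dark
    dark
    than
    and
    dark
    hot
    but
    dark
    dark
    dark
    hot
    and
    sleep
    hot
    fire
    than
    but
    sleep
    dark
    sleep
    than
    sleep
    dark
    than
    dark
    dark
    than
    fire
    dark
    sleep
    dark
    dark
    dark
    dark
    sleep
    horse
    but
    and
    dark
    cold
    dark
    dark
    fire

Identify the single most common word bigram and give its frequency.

"dark dark", 8 times

Bigram frequencies (highest first):
  dark dark: 8
  dark sleep: 4
  sleep dark: 4
  dark hot: 3
  dark than: 3
  than dark: 2
  … (23 more, each ≤ 2)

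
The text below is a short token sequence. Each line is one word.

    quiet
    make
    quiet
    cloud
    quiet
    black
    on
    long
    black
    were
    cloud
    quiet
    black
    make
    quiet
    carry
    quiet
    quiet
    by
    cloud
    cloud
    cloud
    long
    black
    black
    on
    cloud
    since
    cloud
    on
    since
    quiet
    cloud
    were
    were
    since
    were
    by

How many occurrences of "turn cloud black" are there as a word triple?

Scanning the 36 overlapping trigram windows for "turn cloud black":
  (none found)

0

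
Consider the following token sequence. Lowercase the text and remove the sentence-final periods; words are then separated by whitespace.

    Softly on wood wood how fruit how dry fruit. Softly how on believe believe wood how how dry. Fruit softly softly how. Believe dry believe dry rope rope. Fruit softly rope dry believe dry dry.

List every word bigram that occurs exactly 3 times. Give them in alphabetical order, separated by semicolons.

believe dry; fruit softly

Bigram counts meeting the condition (exactly 3 times):
  believe dry: 3
  fruit softly: 3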